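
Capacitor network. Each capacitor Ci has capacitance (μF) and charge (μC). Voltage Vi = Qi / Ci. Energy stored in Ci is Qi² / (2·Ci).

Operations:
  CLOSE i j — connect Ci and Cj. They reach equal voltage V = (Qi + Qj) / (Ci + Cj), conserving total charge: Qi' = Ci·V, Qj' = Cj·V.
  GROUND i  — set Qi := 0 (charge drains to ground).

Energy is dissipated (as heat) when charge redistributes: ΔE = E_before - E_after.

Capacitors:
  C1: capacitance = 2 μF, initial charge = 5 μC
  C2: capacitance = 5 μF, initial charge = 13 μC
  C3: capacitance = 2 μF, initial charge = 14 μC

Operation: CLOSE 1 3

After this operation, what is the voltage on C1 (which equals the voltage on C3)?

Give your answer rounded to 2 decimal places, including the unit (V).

Initial: C1(2μF, Q=5μC, V=2.50V), C2(5μF, Q=13μC, V=2.60V), C3(2μF, Q=14μC, V=7.00V)
Op 1: CLOSE 1-3: Q_total=19.00, C_total=4.00, V=4.75; Q1=9.50, Q3=9.50; dissipated=10.125

Answer: 4.75 V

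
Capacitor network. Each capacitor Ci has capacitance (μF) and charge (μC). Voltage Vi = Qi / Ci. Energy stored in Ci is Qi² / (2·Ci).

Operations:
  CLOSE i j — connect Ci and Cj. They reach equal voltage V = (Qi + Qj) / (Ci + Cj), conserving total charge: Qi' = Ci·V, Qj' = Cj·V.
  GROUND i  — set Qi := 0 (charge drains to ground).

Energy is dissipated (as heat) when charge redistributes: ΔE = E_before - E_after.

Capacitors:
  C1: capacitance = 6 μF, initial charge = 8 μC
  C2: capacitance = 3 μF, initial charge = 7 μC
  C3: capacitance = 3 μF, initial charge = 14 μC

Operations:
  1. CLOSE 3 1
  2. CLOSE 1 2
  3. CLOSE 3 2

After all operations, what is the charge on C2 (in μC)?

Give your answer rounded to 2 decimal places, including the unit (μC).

Initial: C1(6μF, Q=8μC, V=1.33V), C2(3μF, Q=7μC, V=2.33V), C3(3μF, Q=14μC, V=4.67V)
Op 1: CLOSE 3-1: Q_total=22.00, C_total=9.00, V=2.44; Q3=7.33, Q1=14.67; dissipated=11.111
Op 2: CLOSE 1-2: Q_total=21.67, C_total=9.00, V=2.41; Q1=14.44, Q2=7.22; dissipated=0.012
Op 3: CLOSE 3-2: Q_total=14.56, C_total=6.00, V=2.43; Q3=7.28, Q2=7.28; dissipated=0.001
Final charges: Q1=14.44, Q2=7.28, Q3=7.28

Answer: 7.28 μC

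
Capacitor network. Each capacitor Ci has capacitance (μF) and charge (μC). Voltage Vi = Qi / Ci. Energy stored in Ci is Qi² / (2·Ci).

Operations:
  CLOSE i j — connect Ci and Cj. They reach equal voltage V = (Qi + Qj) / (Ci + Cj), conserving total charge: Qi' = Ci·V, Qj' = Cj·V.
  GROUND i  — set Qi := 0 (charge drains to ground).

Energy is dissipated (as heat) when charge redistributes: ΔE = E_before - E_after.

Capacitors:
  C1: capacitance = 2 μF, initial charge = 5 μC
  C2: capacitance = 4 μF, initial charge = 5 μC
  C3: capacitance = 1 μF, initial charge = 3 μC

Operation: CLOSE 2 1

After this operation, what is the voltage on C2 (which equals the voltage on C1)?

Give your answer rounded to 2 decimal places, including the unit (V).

Initial: C1(2μF, Q=5μC, V=2.50V), C2(4μF, Q=5μC, V=1.25V), C3(1μF, Q=3μC, V=3.00V)
Op 1: CLOSE 2-1: Q_total=10.00, C_total=6.00, V=1.67; Q2=6.67, Q1=3.33; dissipated=1.042

Answer: 1.67 V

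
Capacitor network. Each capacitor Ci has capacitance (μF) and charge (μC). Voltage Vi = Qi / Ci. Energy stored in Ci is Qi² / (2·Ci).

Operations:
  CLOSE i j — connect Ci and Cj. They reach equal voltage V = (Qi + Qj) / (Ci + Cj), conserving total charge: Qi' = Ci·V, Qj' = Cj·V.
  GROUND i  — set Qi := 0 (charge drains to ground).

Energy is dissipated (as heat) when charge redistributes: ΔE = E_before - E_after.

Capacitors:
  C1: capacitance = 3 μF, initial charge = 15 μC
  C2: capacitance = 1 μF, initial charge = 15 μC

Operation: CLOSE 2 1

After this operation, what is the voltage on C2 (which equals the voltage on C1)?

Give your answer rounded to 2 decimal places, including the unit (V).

Initial: C1(3μF, Q=15μC, V=5.00V), C2(1μF, Q=15μC, V=15.00V)
Op 1: CLOSE 2-1: Q_total=30.00, C_total=4.00, V=7.50; Q2=7.50, Q1=22.50; dissipated=37.500

Answer: 7.50 V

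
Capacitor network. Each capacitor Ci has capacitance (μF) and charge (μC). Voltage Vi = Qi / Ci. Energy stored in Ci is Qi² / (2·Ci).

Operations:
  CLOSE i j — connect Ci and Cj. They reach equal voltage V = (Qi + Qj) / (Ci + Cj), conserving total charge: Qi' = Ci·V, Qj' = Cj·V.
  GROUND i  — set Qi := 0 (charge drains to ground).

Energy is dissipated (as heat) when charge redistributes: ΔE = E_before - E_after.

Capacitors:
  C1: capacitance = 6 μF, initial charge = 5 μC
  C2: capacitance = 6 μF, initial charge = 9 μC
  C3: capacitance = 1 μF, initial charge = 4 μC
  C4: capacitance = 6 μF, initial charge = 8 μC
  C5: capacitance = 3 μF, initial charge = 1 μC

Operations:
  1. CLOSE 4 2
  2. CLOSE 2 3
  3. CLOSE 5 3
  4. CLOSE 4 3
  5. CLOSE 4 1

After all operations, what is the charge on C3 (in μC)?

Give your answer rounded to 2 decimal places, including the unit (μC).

Initial: C1(6μF, Q=5μC, V=0.83V), C2(6μF, Q=9μC, V=1.50V), C3(1μF, Q=4μC, V=4.00V), C4(6μF, Q=8μC, V=1.33V), C5(3μF, Q=1μC, V=0.33V)
Op 1: CLOSE 4-2: Q_total=17.00, C_total=12.00, V=1.42; Q4=8.50, Q2=8.50; dissipated=0.042
Op 2: CLOSE 2-3: Q_total=12.50, C_total=7.00, V=1.79; Q2=10.71, Q3=1.79; dissipated=2.860
Op 3: CLOSE 5-3: Q_total=2.79, C_total=4.00, V=0.70; Q5=2.09, Q3=0.70; dissipated=0.791
Op 4: CLOSE 4-3: Q_total=9.20, C_total=7.00, V=1.31; Q4=7.88, Q3=1.31; dissipated=0.222
Op 5: CLOSE 4-1: Q_total=12.88, C_total=12.00, V=1.07; Q4=6.44, Q1=6.44; dissipated=0.346
Final charges: Q1=6.44, Q2=10.71, Q3=1.31, Q4=6.44, Q5=2.09

Answer: 1.31 μC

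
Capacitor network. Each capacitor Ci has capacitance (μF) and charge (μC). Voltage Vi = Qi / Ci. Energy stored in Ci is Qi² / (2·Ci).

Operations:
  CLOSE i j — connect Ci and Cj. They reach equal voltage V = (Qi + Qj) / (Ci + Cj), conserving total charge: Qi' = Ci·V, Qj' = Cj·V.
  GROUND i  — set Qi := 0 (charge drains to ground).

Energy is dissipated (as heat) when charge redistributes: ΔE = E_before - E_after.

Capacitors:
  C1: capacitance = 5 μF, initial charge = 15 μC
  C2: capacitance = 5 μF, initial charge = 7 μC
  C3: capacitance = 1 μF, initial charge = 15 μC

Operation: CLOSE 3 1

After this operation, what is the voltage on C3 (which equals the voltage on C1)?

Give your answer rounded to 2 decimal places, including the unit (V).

Answer: 5.00 V

Derivation:
Initial: C1(5μF, Q=15μC, V=3.00V), C2(5μF, Q=7μC, V=1.40V), C3(1μF, Q=15μC, V=15.00V)
Op 1: CLOSE 3-1: Q_total=30.00, C_total=6.00, V=5.00; Q3=5.00, Q1=25.00; dissipated=60.000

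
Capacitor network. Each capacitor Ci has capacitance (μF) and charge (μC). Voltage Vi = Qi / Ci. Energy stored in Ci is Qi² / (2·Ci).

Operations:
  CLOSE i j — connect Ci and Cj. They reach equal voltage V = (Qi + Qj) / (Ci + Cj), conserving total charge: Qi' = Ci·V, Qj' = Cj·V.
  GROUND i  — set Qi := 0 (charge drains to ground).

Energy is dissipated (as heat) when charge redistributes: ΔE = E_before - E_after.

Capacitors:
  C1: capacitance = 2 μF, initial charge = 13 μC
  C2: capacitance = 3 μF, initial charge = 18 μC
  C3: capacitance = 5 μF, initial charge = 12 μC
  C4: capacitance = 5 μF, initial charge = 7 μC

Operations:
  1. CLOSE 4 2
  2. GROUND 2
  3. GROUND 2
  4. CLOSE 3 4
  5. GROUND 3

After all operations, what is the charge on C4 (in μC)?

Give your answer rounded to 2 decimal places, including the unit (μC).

Answer: 13.81 μC

Derivation:
Initial: C1(2μF, Q=13μC, V=6.50V), C2(3μF, Q=18μC, V=6.00V), C3(5μF, Q=12μC, V=2.40V), C4(5μF, Q=7μC, V=1.40V)
Op 1: CLOSE 4-2: Q_total=25.00, C_total=8.00, V=3.12; Q4=15.62, Q2=9.38; dissipated=19.837
Op 2: GROUND 2: Q2=0; energy lost=14.648
Op 3: GROUND 2: Q2=0; energy lost=0.000
Op 4: CLOSE 3-4: Q_total=27.62, C_total=10.00, V=2.76; Q3=13.81, Q4=13.81; dissipated=0.657
Op 5: GROUND 3: Q3=0; energy lost=19.079
Final charges: Q1=13.00, Q2=0.00, Q3=0.00, Q4=13.81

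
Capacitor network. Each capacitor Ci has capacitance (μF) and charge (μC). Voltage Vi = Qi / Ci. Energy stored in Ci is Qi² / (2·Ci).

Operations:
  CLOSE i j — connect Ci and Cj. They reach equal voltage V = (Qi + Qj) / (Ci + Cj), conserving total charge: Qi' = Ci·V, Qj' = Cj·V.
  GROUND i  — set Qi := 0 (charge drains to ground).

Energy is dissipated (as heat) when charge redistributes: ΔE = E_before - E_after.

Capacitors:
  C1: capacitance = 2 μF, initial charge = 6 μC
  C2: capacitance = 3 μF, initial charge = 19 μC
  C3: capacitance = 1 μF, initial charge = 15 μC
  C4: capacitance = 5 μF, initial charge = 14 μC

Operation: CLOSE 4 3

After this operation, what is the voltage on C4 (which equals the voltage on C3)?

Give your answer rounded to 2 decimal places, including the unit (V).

Initial: C1(2μF, Q=6μC, V=3.00V), C2(3μF, Q=19μC, V=6.33V), C3(1μF, Q=15μC, V=15.00V), C4(5μF, Q=14μC, V=2.80V)
Op 1: CLOSE 4-3: Q_total=29.00, C_total=6.00, V=4.83; Q4=24.17, Q3=4.83; dissipated=62.017

Answer: 4.83 V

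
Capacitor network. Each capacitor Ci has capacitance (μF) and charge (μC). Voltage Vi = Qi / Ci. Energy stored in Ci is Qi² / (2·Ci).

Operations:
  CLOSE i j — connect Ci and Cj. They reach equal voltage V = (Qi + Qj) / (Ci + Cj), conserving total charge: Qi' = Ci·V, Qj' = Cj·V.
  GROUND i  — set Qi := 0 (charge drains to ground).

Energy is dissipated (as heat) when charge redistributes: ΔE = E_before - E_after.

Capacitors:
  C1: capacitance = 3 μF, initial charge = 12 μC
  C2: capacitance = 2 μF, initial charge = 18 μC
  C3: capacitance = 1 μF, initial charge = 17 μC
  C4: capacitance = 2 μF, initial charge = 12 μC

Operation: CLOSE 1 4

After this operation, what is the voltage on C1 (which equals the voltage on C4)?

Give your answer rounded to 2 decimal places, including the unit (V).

Answer: 4.80 V

Derivation:
Initial: C1(3μF, Q=12μC, V=4.00V), C2(2μF, Q=18μC, V=9.00V), C3(1μF, Q=17μC, V=17.00V), C4(2μF, Q=12μC, V=6.00V)
Op 1: CLOSE 1-4: Q_total=24.00, C_total=5.00, V=4.80; Q1=14.40, Q4=9.60; dissipated=2.400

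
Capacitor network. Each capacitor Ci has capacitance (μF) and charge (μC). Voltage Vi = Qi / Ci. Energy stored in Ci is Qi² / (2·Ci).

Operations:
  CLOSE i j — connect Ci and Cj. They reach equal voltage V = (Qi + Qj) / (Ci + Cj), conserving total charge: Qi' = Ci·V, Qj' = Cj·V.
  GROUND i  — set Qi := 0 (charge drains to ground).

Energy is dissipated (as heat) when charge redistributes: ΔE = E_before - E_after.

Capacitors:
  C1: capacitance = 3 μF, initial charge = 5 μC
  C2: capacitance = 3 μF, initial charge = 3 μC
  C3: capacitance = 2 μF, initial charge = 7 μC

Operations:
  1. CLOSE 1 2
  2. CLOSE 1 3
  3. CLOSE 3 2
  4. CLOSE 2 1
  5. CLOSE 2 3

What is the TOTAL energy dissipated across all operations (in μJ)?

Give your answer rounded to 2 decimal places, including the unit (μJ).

Answer: 3.84 μJ

Derivation:
Initial: C1(3μF, Q=5μC, V=1.67V), C2(3μF, Q=3μC, V=1.00V), C3(2μF, Q=7μC, V=3.50V)
Op 1: CLOSE 1-2: Q_total=8.00, C_total=6.00, V=1.33; Q1=4.00, Q2=4.00; dissipated=0.333
Op 2: CLOSE 1-3: Q_total=11.00, C_total=5.00, V=2.20; Q1=6.60, Q3=4.40; dissipated=2.817
Op 3: CLOSE 3-2: Q_total=8.40, C_total=5.00, V=1.68; Q3=3.36, Q2=5.04; dissipated=0.451
Op 4: CLOSE 2-1: Q_total=11.64, C_total=6.00, V=1.94; Q2=5.82, Q1=5.82; dissipated=0.203
Op 5: CLOSE 2-3: Q_total=9.18, C_total=5.00, V=1.84; Q2=5.51, Q3=3.67; dissipated=0.041
Total dissipated: 3.844 μJ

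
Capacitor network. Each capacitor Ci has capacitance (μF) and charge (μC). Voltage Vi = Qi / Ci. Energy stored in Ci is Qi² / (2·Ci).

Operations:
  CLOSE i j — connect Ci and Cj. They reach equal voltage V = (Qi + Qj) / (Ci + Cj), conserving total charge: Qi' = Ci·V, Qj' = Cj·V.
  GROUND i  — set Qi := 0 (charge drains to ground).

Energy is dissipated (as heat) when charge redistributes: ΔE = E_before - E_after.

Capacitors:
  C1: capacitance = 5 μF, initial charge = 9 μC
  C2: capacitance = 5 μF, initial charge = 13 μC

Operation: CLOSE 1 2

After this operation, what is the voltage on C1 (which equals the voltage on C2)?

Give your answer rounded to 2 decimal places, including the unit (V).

Initial: C1(5μF, Q=9μC, V=1.80V), C2(5μF, Q=13μC, V=2.60V)
Op 1: CLOSE 1-2: Q_total=22.00, C_total=10.00, V=2.20; Q1=11.00, Q2=11.00; dissipated=0.800

Answer: 2.20 V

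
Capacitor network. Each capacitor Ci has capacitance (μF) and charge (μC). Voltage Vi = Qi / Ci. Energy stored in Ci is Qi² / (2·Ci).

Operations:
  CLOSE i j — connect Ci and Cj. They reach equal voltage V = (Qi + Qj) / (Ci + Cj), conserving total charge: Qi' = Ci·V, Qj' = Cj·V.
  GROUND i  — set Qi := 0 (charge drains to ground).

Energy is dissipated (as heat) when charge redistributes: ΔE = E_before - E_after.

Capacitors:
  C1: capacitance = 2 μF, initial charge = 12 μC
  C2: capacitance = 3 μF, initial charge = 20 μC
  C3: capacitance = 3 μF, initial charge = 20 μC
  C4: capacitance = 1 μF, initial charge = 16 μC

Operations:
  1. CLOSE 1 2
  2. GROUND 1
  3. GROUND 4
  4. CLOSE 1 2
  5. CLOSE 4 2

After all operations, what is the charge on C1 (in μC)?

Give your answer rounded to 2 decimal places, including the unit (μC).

Answer: 7.68 μC

Derivation:
Initial: C1(2μF, Q=12μC, V=6.00V), C2(3μF, Q=20μC, V=6.67V), C3(3μF, Q=20μC, V=6.67V), C4(1μF, Q=16μC, V=16.00V)
Op 1: CLOSE 1-2: Q_total=32.00, C_total=5.00, V=6.40; Q1=12.80, Q2=19.20; dissipated=0.267
Op 2: GROUND 1: Q1=0; energy lost=40.960
Op 3: GROUND 4: Q4=0; energy lost=128.000
Op 4: CLOSE 1-2: Q_total=19.20, C_total=5.00, V=3.84; Q1=7.68, Q2=11.52; dissipated=24.576
Op 5: CLOSE 4-2: Q_total=11.52, C_total=4.00, V=2.88; Q4=2.88, Q2=8.64; dissipated=5.530
Final charges: Q1=7.68, Q2=8.64, Q3=20.00, Q4=2.88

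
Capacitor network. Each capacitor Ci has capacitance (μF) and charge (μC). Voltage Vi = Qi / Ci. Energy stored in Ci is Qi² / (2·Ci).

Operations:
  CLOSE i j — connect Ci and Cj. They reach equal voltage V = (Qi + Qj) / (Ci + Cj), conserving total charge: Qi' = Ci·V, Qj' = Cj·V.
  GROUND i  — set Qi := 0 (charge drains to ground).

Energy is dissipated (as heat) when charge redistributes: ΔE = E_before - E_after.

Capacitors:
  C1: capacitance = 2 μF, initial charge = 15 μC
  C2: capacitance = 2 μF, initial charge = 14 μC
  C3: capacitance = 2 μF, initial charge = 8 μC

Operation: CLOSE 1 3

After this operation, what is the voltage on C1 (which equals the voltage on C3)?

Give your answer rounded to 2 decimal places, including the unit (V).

Answer: 5.75 V

Derivation:
Initial: C1(2μF, Q=15μC, V=7.50V), C2(2μF, Q=14μC, V=7.00V), C3(2μF, Q=8μC, V=4.00V)
Op 1: CLOSE 1-3: Q_total=23.00, C_total=4.00, V=5.75; Q1=11.50, Q3=11.50; dissipated=6.125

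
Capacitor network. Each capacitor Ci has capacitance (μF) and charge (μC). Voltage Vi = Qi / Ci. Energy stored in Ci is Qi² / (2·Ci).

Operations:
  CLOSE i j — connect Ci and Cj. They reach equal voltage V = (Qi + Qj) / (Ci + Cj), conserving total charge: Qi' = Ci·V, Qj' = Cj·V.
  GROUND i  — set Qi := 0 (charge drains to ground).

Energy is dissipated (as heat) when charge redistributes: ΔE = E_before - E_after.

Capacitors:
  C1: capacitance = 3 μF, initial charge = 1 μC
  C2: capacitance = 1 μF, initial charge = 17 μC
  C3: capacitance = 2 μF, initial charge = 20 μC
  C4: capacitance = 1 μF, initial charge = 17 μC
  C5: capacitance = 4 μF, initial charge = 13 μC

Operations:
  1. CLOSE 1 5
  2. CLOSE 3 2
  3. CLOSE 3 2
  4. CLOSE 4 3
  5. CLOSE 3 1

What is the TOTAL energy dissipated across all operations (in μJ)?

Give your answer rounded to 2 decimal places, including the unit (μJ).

Answer: 115.69 μJ

Derivation:
Initial: C1(3μF, Q=1μC, V=0.33V), C2(1μF, Q=17μC, V=17.00V), C3(2μF, Q=20μC, V=10.00V), C4(1μF, Q=17μC, V=17.00V), C5(4μF, Q=13μC, V=3.25V)
Op 1: CLOSE 1-5: Q_total=14.00, C_total=7.00, V=2.00; Q1=6.00, Q5=8.00; dissipated=7.292
Op 2: CLOSE 3-2: Q_total=37.00, C_total=3.00, V=12.33; Q3=24.67, Q2=12.33; dissipated=16.333
Op 3: CLOSE 3-2: Q_total=37.00, C_total=3.00, V=12.33; Q3=24.67, Q2=12.33; dissipated=0.000
Op 4: CLOSE 4-3: Q_total=41.67, C_total=3.00, V=13.89; Q4=13.89, Q3=27.78; dissipated=7.259
Op 5: CLOSE 3-1: Q_total=33.78, C_total=5.00, V=6.76; Q3=13.51, Q1=20.27; dissipated=84.807
Total dissipated: 115.692 μJ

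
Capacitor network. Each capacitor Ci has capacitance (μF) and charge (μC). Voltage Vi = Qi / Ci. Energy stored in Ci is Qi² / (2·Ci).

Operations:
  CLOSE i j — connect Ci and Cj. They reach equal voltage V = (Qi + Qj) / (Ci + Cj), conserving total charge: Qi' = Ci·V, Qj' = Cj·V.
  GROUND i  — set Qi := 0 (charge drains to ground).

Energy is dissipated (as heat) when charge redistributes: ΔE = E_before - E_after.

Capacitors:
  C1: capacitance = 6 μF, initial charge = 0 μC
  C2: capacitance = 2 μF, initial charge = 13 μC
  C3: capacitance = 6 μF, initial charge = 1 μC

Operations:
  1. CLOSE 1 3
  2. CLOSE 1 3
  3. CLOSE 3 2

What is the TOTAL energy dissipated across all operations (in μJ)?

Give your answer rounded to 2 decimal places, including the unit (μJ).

Answer: 30.92 μJ

Derivation:
Initial: C1(6μF, Q=0μC, V=0.00V), C2(2μF, Q=13μC, V=6.50V), C3(6μF, Q=1μC, V=0.17V)
Op 1: CLOSE 1-3: Q_total=1.00, C_total=12.00, V=0.08; Q1=0.50, Q3=0.50; dissipated=0.042
Op 2: CLOSE 1-3: Q_total=1.00, C_total=12.00, V=0.08; Q1=0.50, Q3=0.50; dissipated=0.000
Op 3: CLOSE 3-2: Q_total=13.50, C_total=8.00, V=1.69; Q3=10.12, Q2=3.38; dissipated=30.880
Total dissipated: 30.922 μJ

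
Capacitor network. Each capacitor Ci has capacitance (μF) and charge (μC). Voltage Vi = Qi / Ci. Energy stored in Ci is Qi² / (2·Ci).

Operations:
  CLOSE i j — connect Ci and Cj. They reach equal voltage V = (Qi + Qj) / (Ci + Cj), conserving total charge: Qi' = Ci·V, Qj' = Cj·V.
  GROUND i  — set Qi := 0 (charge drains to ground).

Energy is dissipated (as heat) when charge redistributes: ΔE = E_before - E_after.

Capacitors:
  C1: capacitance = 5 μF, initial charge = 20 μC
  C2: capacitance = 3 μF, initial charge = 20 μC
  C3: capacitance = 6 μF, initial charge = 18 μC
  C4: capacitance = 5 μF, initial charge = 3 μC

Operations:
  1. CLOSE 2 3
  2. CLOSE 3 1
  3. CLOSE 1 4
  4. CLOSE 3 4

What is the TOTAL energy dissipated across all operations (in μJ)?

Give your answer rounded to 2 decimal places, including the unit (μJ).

Initial: C1(5μF, Q=20μC, V=4.00V), C2(3μF, Q=20μC, V=6.67V), C3(6μF, Q=18μC, V=3.00V), C4(5μF, Q=3μC, V=0.60V)
Op 1: CLOSE 2-3: Q_total=38.00, C_total=9.00, V=4.22; Q2=12.67, Q3=25.33; dissipated=13.444
Op 2: CLOSE 3-1: Q_total=45.33, C_total=11.00, V=4.12; Q3=24.73, Q1=20.61; dissipated=0.067
Op 3: CLOSE 1-4: Q_total=23.61, C_total=10.00, V=2.36; Q1=11.80, Q4=11.80; dissipated=15.499
Op 4: CLOSE 3-4: Q_total=36.53, C_total=11.00, V=3.32; Q3=19.93, Q4=16.60; dissipated=4.227
Total dissipated: 33.237 μJ

Answer: 33.24 μJ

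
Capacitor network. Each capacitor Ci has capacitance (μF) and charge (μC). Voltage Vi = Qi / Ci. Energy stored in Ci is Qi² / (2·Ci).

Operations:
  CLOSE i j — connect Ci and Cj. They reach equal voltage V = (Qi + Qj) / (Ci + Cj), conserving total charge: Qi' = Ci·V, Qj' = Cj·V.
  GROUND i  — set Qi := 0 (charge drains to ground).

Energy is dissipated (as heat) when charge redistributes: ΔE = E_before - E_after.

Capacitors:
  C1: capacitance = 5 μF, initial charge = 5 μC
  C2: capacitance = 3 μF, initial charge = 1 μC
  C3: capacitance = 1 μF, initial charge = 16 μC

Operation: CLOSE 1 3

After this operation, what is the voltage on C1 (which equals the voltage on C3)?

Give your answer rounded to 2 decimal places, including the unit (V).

Answer: 3.50 V

Derivation:
Initial: C1(5μF, Q=5μC, V=1.00V), C2(3μF, Q=1μC, V=0.33V), C3(1μF, Q=16μC, V=16.00V)
Op 1: CLOSE 1-3: Q_total=21.00, C_total=6.00, V=3.50; Q1=17.50, Q3=3.50; dissipated=93.750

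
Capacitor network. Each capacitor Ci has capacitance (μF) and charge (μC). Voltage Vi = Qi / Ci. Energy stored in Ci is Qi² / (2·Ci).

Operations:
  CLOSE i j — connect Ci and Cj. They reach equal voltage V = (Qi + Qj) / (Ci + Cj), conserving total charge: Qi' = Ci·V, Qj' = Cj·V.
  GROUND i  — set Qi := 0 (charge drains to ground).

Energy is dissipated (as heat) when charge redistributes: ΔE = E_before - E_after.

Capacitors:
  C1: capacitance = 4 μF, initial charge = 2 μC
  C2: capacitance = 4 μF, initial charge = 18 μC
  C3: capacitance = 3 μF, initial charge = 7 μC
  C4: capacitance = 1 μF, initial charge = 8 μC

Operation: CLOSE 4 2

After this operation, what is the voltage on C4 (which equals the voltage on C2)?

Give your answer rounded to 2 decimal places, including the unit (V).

Initial: C1(4μF, Q=2μC, V=0.50V), C2(4μF, Q=18μC, V=4.50V), C3(3μF, Q=7μC, V=2.33V), C4(1μF, Q=8μC, V=8.00V)
Op 1: CLOSE 4-2: Q_total=26.00, C_total=5.00, V=5.20; Q4=5.20, Q2=20.80; dissipated=4.900

Answer: 5.20 V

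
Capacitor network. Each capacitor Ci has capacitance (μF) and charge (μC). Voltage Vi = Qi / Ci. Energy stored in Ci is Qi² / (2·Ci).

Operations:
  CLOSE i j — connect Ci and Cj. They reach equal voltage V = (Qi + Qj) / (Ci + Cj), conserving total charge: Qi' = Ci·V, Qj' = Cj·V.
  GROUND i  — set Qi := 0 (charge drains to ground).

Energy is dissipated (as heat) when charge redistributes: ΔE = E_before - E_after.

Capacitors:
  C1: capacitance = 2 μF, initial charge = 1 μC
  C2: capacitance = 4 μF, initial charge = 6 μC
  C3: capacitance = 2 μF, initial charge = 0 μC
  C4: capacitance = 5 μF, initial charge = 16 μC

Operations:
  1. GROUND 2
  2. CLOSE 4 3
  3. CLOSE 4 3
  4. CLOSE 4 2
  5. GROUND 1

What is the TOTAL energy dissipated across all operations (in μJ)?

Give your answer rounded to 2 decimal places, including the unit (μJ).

Answer: 17.87 μJ

Derivation:
Initial: C1(2μF, Q=1μC, V=0.50V), C2(4μF, Q=6μC, V=1.50V), C3(2μF, Q=0μC, V=0.00V), C4(5μF, Q=16μC, V=3.20V)
Op 1: GROUND 2: Q2=0; energy lost=4.500
Op 2: CLOSE 4-3: Q_total=16.00, C_total=7.00, V=2.29; Q4=11.43, Q3=4.57; dissipated=7.314
Op 3: CLOSE 4-3: Q_total=16.00, C_total=7.00, V=2.29; Q4=11.43, Q3=4.57; dissipated=0.000
Op 4: CLOSE 4-2: Q_total=11.43, C_total=9.00, V=1.27; Q4=6.35, Q2=5.08; dissipated=5.805
Op 5: GROUND 1: Q1=0; energy lost=0.250
Total dissipated: 17.869 μJ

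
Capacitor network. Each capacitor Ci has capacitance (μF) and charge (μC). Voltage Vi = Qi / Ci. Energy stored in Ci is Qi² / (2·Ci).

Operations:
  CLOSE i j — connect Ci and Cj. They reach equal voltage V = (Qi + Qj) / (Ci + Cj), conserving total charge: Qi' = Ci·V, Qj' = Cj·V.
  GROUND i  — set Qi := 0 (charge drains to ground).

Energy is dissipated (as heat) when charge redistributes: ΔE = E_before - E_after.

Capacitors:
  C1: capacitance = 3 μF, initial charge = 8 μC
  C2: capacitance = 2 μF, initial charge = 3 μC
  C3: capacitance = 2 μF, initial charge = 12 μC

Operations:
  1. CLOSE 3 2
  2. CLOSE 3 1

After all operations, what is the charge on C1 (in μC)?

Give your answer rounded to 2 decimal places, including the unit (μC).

Answer: 9.30 μC

Derivation:
Initial: C1(3μF, Q=8μC, V=2.67V), C2(2μF, Q=3μC, V=1.50V), C3(2μF, Q=12μC, V=6.00V)
Op 1: CLOSE 3-2: Q_total=15.00, C_total=4.00, V=3.75; Q3=7.50, Q2=7.50; dissipated=10.125
Op 2: CLOSE 3-1: Q_total=15.50, C_total=5.00, V=3.10; Q3=6.20, Q1=9.30; dissipated=0.704
Final charges: Q1=9.30, Q2=7.50, Q3=6.20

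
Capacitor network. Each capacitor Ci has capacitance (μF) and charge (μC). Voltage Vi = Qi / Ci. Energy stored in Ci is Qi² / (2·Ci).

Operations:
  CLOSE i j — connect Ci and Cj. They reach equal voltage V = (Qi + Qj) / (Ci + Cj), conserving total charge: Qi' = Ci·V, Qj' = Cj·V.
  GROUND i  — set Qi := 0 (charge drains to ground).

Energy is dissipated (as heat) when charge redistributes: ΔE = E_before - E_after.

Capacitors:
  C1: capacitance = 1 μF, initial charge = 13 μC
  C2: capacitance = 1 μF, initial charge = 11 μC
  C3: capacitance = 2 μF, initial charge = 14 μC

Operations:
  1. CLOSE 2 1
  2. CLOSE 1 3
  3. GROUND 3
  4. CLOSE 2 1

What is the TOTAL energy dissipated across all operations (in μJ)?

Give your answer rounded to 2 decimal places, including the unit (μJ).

Answer: 87.22 μJ

Derivation:
Initial: C1(1μF, Q=13μC, V=13.00V), C2(1μF, Q=11μC, V=11.00V), C3(2μF, Q=14μC, V=7.00V)
Op 1: CLOSE 2-1: Q_total=24.00, C_total=2.00, V=12.00; Q2=12.00, Q1=12.00; dissipated=1.000
Op 2: CLOSE 1-3: Q_total=26.00, C_total=3.00, V=8.67; Q1=8.67, Q3=17.33; dissipated=8.333
Op 3: GROUND 3: Q3=0; energy lost=75.111
Op 4: CLOSE 2-1: Q_total=20.67, C_total=2.00, V=10.33; Q2=10.33, Q1=10.33; dissipated=2.778
Total dissipated: 87.222 μJ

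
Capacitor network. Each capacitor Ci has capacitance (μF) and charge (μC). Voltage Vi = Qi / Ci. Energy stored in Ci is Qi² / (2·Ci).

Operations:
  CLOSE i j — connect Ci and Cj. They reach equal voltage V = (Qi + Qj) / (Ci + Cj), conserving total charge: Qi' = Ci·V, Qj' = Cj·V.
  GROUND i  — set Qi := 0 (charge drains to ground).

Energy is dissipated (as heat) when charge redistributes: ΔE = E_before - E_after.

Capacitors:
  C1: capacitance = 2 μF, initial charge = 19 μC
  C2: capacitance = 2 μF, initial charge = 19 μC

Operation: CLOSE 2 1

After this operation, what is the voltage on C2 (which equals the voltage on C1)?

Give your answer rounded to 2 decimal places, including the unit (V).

Answer: 9.50 V

Derivation:
Initial: C1(2μF, Q=19μC, V=9.50V), C2(2μF, Q=19μC, V=9.50V)
Op 1: CLOSE 2-1: Q_total=38.00, C_total=4.00, V=9.50; Q2=19.00, Q1=19.00; dissipated=0.000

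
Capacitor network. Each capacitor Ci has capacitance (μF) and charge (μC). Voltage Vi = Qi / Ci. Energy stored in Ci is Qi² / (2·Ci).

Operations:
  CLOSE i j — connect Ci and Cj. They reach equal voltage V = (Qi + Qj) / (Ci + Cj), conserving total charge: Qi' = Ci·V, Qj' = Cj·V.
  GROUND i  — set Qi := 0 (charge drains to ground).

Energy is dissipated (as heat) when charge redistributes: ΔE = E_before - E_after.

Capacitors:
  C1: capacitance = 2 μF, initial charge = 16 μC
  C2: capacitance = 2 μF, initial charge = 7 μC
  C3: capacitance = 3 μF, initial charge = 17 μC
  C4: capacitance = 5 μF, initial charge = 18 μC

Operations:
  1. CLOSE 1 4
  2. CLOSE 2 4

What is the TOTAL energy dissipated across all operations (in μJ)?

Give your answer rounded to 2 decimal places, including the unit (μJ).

Answer: 15.14 μJ

Derivation:
Initial: C1(2μF, Q=16μC, V=8.00V), C2(2μF, Q=7μC, V=3.50V), C3(3μF, Q=17μC, V=5.67V), C4(5μF, Q=18μC, V=3.60V)
Op 1: CLOSE 1-4: Q_total=34.00, C_total=7.00, V=4.86; Q1=9.71, Q4=24.29; dissipated=13.829
Op 2: CLOSE 2-4: Q_total=31.29, C_total=7.00, V=4.47; Q2=8.94, Q4=22.35; dissipated=1.316
Total dissipated: 15.144 μJ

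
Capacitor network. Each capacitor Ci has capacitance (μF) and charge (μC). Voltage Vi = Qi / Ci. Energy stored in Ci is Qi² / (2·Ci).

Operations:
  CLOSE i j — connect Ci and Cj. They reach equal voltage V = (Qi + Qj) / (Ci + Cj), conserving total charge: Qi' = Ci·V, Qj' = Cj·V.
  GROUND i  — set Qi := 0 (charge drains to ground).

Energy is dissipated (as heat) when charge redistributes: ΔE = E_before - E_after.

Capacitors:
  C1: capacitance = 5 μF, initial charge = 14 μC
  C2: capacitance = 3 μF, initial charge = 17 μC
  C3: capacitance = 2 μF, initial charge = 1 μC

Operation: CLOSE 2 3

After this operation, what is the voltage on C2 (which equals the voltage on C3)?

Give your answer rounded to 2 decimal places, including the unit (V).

Answer: 3.60 V

Derivation:
Initial: C1(5μF, Q=14μC, V=2.80V), C2(3μF, Q=17μC, V=5.67V), C3(2μF, Q=1μC, V=0.50V)
Op 1: CLOSE 2-3: Q_total=18.00, C_total=5.00, V=3.60; Q2=10.80, Q3=7.20; dissipated=16.017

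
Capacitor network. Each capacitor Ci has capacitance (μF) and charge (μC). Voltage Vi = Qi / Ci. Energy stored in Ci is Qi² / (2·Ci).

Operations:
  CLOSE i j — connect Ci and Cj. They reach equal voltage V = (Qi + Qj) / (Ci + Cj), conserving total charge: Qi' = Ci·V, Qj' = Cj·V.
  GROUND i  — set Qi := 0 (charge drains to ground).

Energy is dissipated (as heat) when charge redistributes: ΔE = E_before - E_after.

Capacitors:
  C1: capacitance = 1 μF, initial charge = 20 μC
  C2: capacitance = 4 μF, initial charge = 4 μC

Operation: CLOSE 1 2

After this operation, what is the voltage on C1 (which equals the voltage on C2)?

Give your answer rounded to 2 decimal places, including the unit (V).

Initial: C1(1μF, Q=20μC, V=20.00V), C2(4μF, Q=4μC, V=1.00V)
Op 1: CLOSE 1-2: Q_total=24.00, C_total=5.00, V=4.80; Q1=4.80, Q2=19.20; dissipated=144.400

Answer: 4.80 V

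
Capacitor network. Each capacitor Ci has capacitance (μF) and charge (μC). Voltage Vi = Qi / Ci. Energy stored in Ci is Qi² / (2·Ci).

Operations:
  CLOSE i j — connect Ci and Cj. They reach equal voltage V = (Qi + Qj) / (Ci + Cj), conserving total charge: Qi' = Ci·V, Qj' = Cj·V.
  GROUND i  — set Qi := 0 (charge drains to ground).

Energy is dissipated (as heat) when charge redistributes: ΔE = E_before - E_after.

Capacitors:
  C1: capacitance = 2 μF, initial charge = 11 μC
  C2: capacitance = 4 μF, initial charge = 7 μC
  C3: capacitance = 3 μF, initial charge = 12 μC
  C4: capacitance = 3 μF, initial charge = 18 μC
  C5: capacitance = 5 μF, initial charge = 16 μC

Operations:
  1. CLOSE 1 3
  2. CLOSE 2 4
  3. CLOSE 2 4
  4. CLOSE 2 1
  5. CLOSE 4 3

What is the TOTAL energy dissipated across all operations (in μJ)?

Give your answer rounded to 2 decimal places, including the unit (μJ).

Initial: C1(2μF, Q=11μC, V=5.50V), C2(4μF, Q=7μC, V=1.75V), C3(3μF, Q=12μC, V=4.00V), C4(3μF, Q=18μC, V=6.00V), C5(5μF, Q=16μC, V=3.20V)
Op 1: CLOSE 1-3: Q_total=23.00, C_total=5.00, V=4.60; Q1=9.20, Q3=13.80; dissipated=1.350
Op 2: CLOSE 2-4: Q_total=25.00, C_total=7.00, V=3.57; Q2=14.29, Q4=10.71; dissipated=15.482
Op 3: CLOSE 2-4: Q_total=25.00, C_total=7.00, V=3.57; Q2=14.29, Q4=10.71; dissipated=0.000
Op 4: CLOSE 2-1: Q_total=23.49, C_total=6.00, V=3.91; Q2=15.66, Q1=7.83; dissipated=0.705
Op 5: CLOSE 4-3: Q_total=24.51, C_total=6.00, V=4.09; Q4=12.26, Q3=12.26; dissipated=0.793
Total dissipated: 18.331 μJ

Answer: 18.33 μJ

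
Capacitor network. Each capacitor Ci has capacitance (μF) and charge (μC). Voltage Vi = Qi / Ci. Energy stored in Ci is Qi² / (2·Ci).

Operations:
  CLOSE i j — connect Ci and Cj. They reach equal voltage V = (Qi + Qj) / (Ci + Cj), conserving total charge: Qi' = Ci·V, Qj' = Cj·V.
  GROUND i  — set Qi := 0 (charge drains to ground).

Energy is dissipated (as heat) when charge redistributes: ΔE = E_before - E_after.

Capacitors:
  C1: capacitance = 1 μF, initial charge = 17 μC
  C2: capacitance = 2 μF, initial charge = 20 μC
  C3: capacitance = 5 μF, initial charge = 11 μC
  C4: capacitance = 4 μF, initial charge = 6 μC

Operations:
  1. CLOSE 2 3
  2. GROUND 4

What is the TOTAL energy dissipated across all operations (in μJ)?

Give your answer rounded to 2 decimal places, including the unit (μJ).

Initial: C1(1μF, Q=17μC, V=17.00V), C2(2μF, Q=20μC, V=10.00V), C3(5μF, Q=11μC, V=2.20V), C4(4μF, Q=6μC, V=1.50V)
Op 1: CLOSE 2-3: Q_total=31.00, C_total=7.00, V=4.43; Q2=8.86, Q3=22.14; dissipated=43.457
Op 2: GROUND 4: Q4=0; energy lost=4.500
Total dissipated: 47.957 μJ

Answer: 47.96 μJ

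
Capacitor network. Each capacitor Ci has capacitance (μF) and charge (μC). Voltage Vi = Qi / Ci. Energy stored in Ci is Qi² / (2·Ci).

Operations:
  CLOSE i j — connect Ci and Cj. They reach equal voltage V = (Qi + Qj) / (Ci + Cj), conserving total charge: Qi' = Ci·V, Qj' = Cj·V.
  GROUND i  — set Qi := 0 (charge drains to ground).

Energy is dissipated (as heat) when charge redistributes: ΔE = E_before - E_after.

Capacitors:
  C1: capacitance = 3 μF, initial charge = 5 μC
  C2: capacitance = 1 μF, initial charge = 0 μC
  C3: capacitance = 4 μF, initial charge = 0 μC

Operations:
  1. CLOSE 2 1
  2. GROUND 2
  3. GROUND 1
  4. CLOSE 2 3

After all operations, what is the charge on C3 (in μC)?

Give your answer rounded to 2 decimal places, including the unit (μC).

Initial: C1(3μF, Q=5μC, V=1.67V), C2(1μF, Q=0μC, V=0.00V), C3(4μF, Q=0μC, V=0.00V)
Op 1: CLOSE 2-1: Q_total=5.00, C_total=4.00, V=1.25; Q2=1.25, Q1=3.75; dissipated=1.042
Op 2: GROUND 2: Q2=0; energy lost=0.781
Op 3: GROUND 1: Q1=0; energy lost=2.344
Op 4: CLOSE 2-3: Q_total=0.00, C_total=5.00, V=0.00; Q2=0.00, Q3=0.00; dissipated=0.000
Final charges: Q1=0.00, Q2=0.00, Q3=0.00

Answer: 0.00 μC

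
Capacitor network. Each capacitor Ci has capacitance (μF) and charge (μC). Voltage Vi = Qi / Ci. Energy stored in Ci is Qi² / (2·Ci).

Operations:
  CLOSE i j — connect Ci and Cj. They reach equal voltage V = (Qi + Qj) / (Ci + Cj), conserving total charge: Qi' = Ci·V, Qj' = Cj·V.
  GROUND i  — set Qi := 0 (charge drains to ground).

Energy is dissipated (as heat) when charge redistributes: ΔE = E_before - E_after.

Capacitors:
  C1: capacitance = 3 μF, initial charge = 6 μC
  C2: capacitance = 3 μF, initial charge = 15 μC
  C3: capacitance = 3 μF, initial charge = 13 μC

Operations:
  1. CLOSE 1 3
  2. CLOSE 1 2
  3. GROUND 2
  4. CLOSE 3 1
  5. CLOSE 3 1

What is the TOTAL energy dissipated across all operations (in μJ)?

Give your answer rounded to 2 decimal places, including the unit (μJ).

Answer: 32.24 μJ

Derivation:
Initial: C1(3μF, Q=6μC, V=2.00V), C2(3μF, Q=15μC, V=5.00V), C3(3μF, Q=13μC, V=4.33V)
Op 1: CLOSE 1-3: Q_total=19.00, C_total=6.00, V=3.17; Q1=9.50, Q3=9.50; dissipated=4.083
Op 2: CLOSE 1-2: Q_total=24.50, C_total=6.00, V=4.08; Q1=12.25, Q2=12.25; dissipated=2.521
Op 3: GROUND 2: Q2=0; energy lost=25.010
Op 4: CLOSE 3-1: Q_total=21.75, C_total=6.00, V=3.62; Q3=10.88, Q1=10.88; dissipated=0.630
Op 5: CLOSE 3-1: Q_total=21.75, C_total=6.00, V=3.62; Q3=10.88, Q1=10.88; dissipated=0.000
Total dissipated: 32.245 μJ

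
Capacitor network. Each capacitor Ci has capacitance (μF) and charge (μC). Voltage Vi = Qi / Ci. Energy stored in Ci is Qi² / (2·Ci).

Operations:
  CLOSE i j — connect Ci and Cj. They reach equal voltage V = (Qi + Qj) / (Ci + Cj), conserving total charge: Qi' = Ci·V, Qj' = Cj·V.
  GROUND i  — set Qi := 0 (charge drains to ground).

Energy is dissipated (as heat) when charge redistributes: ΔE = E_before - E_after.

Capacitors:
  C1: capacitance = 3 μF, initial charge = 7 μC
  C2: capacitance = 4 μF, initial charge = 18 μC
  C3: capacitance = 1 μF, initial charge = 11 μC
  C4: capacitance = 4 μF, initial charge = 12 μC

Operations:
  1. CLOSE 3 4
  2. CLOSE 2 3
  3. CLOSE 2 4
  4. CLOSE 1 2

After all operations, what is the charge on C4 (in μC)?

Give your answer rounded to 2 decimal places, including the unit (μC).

Initial: C1(3μF, Q=7μC, V=2.33V), C2(4μF, Q=18μC, V=4.50V), C3(1μF, Q=11μC, V=11.00V), C4(4μF, Q=12μC, V=3.00V)
Op 1: CLOSE 3-4: Q_total=23.00, C_total=5.00, V=4.60; Q3=4.60, Q4=18.40; dissipated=25.600
Op 2: CLOSE 2-3: Q_total=22.60, C_total=5.00, V=4.52; Q2=18.08, Q3=4.52; dissipated=0.004
Op 3: CLOSE 2-4: Q_total=36.48, C_total=8.00, V=4.56; Q2=18.24, Q4=18.24; dissipated=0.006
Op 4: CLOSE 1-2: Q_total=25.24, C_total=7.00, V=3.61; Q1=10.82, Q2=14.42; dissipated=4.250
Final charges: Q1=10.82, Q2=14.42, Q3=4.52, Q4=18.24

Answer: 18.24 μC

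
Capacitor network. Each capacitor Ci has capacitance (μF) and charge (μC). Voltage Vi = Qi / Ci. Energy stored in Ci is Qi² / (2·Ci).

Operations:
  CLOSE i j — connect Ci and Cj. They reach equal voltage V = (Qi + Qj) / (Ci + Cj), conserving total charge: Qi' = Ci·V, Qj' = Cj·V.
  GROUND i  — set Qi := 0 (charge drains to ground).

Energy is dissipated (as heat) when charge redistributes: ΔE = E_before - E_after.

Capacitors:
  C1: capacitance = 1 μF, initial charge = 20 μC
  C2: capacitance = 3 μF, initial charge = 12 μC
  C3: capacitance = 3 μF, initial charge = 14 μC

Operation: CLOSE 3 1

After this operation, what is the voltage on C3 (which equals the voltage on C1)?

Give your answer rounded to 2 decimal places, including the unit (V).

Initial: C1(1μF, Q=20μC, V=20.00V), C2(3μF, Q=12μC, V=4.00V), C3(3μF, Q=14μC, V=4.67V)
Op 1: CLOSE 3-1: Q_total=34.00, C_total=4.00, V=8.50; Q3=25.50, Q1=8.50; dissipated=88.167

Answer: 8.50 V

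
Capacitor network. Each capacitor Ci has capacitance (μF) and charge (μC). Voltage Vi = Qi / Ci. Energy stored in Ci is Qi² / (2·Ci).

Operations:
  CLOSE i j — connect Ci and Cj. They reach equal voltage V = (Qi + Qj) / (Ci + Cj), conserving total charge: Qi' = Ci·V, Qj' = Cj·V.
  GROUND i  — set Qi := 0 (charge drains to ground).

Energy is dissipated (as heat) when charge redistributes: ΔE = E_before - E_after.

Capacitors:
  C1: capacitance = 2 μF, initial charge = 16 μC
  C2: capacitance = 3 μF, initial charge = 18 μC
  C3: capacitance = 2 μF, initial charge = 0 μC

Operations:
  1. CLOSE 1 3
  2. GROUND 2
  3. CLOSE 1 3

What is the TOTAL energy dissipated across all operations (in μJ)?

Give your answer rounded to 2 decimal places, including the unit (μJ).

Initial: C1(2μF, Q=16μC, V=8.00V), C2(3μF, Q=18μC, V=6.00V), C3(2μF, Q=0μC, V=0.00V)
Op 1: CLOSE 1-3: Q_total=16.00, C_total=4.00, V=4.00; Q1=8.00, Q3=8.00; dissipated=32.000
Op 2: GROUND 2: Q2=0; energy lost=54.000
Op 3: CLOSE 1-3: Q_total=16.00, C_total=4.00, V=4.00; Q1=8.00, Q3=8.00; dissipated=0.000
Total dissipated: 86.000 μJ

Answer: 86.00 μJ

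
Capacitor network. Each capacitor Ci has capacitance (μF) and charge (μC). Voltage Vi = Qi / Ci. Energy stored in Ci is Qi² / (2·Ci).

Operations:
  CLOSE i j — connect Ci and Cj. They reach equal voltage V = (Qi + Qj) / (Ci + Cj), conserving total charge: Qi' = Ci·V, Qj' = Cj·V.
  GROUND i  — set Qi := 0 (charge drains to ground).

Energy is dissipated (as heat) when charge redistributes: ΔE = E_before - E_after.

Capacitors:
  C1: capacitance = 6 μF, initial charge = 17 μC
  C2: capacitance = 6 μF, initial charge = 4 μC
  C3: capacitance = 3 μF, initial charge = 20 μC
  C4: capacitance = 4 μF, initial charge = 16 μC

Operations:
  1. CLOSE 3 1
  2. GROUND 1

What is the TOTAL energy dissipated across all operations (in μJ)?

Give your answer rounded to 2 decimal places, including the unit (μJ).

Answer: 65.40 μJ

Derivation:
Initial: C1(6μF, Q=17μC, V=2.83V), C2(6μF, Q=4μC, V=0.67V), C3(3μF, Q=20μC, V=6.67V), C4(4μF, Q=16μC, V=4.00V)
Op 1: CLOSE 3-1: Q_total=37.00, C_total=9.00, V=4.11; Q3=12.33, Q1=24.67; dissipated=14.694
Op 2: GROUND 1: Q1=0; energy lost=50.704
Total dissipated: 65.398 μJ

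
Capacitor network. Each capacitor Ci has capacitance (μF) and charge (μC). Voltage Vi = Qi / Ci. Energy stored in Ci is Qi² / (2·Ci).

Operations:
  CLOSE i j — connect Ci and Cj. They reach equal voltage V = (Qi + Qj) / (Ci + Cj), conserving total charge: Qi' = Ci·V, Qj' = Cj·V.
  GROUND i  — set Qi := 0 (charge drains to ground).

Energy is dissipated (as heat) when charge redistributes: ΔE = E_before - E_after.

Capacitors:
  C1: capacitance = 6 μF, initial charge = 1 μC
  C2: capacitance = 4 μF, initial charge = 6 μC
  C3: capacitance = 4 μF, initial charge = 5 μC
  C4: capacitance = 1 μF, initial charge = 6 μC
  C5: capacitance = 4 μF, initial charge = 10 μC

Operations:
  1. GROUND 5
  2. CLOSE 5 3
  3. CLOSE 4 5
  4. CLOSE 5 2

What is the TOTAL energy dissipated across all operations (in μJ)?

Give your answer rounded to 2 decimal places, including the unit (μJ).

Answer: 25.66 μJ

Derivation:
Initial: C1(6μF, Q=1μC, V=0.17V), C2(4μF, Q=6μC, V=1.50V), C3(4μF, Q=5μC, V=1.25V), C4(1μF, Q=6μC, V=6.00V), C5(4μF, Q=10μC, V=2.50V)
Op 1: GROUND 5: Q5=0; energy lost=12.500
Op 2: CLOSE 5-3: Q_total=5.00, C_total=8.00, V=0.62; Q5=2.50, Q3=2.50; dissipated=1.562
Op 3: CLOSE 4-5: Q_total=8.50, C_total=5.00, V=1.70; Q4=1.70, Q5=6.80; dissipated=11.556
Op 4: CLOSE 5-2: Q_total=12.80, C_total=8.00, V=1.60; Q5=6.40, Q2=6.40; dissipated=0.040
Total dissipated: 25.659 μJ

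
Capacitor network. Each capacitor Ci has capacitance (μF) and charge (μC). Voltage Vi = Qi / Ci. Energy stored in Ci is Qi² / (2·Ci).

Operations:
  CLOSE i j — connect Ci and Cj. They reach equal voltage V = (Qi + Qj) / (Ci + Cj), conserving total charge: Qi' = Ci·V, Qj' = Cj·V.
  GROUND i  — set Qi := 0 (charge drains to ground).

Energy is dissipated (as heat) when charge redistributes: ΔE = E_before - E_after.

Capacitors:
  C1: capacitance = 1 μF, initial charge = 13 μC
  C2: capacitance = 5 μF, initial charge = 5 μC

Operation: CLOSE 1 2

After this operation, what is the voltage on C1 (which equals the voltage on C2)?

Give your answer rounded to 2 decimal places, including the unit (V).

Answer: 3.00 V

Derivation:
Initial: C1(1μF, Q=13μC, V=13.00V), C2(5μF, Q=5μC, V=1.00V)
Op 1: CLOSE 1-2: Q_total=18.00, C_total=6.00, V=3.00; Q1=3.00, Q2=15.00; dissipated=60.000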